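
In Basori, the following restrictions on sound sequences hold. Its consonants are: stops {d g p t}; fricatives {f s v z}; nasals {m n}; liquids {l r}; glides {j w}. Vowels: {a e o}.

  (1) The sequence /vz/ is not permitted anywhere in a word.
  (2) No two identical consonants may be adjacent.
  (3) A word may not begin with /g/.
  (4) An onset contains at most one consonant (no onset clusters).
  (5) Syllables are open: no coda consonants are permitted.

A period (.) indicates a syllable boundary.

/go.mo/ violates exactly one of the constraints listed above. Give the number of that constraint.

3

/go.mo/: word begins with /g/.
This is a violation of constraint 3: "A word may not begin with /g/."
The remaining constraints (1, 2, 4, 5) are satisfied.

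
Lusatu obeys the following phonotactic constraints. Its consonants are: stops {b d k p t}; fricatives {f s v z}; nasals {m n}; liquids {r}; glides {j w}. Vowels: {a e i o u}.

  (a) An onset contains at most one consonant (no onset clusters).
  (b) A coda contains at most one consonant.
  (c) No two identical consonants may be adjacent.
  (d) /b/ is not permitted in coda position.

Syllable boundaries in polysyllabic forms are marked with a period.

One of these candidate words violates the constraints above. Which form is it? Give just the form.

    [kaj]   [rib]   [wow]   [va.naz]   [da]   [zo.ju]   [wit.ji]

[kaj] — σ1 onset /k/, coda /j/ ok → licit
[rib] — violates constraint (d): syllable 1 coda contains /b/ → illicit
[wow] — σ1 onset /w/, coda /w/ ok → licit
[va.naz] — σ1 onset /v/, coda /∅/ ok; σ2 onset /n/, coda /z/ ok → licit
[da] — σ1 onset /d/, coda /∅/ ok → licit
[zo.ju] — σ1 onset /z/, coda /∅/ ok; σ2 onset /j/, coda /∅/ ok → licit
[wit.ji] — σ1 onset /w/, coda /t/ ok; σ2 onset /j/, coda /∅/ ok → licit

[rib]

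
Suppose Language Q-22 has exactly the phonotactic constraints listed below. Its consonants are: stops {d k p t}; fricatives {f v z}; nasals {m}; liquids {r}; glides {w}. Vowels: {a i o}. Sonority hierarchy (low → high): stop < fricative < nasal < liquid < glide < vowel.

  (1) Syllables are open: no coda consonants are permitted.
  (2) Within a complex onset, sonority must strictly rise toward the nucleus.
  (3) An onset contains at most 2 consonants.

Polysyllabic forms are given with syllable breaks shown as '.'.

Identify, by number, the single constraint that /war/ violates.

/war/: syllable 1 coda /r/ has 1 consonant (> 0).
This is a violation of constraint 1: "Syllables are open: no coda consonants are permitted."
The remaining constraints (2, 3) are satisfied.

1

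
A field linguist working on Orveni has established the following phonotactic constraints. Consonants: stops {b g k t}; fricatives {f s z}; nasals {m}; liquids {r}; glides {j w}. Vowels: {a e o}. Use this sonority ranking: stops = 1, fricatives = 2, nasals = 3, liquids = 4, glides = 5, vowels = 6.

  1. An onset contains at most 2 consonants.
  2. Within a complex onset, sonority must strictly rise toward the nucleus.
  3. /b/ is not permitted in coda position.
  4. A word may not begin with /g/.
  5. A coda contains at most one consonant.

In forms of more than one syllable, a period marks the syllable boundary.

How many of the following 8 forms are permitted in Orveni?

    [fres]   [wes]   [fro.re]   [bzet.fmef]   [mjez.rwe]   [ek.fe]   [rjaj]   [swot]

8

[fres] — σ1 onset /fr/ (2→4 rises), coda /s/ ok → permitted
[wes] — σ1 onset /w/, coda /s/ ok → permitted
[fro.re] — σ1 onset /fr/ (2→4 rises), coda /∅/ ok; σ2 onset /r/, coda /∅/ ok → permitted
[bzet.fmef] — σ1 onset /bz/ (1→2 rises), coda /t/ ok; σ2 onset /fm/ (2→3 rises), coda /f/ ok → permitted
[mjez.rwe] — σ1 onset /mj/ (3→5 rises), coda /z/ ok; σ2 onset /rw/ (4→5 rises), coda /∅/ ok → permitted
[ek.fe] — σ1 onset /∅/, coda /k/ ok; σ2 onset /f/, coda /∅/ ok → permitted
[rjaj] — σ1 onset /rj/ (4→5 rises), coda /j/ ok → permitted
[swot] — σ1 onset /sw/ (2→5 rises), coda /t/ ok → permitted
Permitted: [fres], [wes], [fro.re], [bzet.fmef], [mjez.rwe], [ek.fe], [rjaj], [swot] → 8.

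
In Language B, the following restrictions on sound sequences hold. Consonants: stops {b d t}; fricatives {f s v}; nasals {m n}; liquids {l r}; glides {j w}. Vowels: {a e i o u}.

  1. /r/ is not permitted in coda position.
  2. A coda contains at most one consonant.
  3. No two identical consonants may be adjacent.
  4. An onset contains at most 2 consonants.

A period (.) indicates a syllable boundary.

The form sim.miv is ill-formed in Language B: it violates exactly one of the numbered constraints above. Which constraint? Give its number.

sim.miv: adjacent identical consonants /mm/.
This is a violation of constraint 3: "No two identical consonants may be adjacent."
The remaining constraints (1, 2, 4) are satisfied.

3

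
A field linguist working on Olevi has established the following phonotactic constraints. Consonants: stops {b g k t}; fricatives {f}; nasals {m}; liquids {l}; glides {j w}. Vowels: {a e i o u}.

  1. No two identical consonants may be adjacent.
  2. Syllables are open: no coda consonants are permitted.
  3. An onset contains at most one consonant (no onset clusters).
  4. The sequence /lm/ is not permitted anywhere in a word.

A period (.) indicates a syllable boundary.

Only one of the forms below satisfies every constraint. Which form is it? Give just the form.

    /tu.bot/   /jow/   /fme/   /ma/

/tu.bot/ — violates constraint 2: syllable 2 coda /t/ has 1 consonant (> 0) → ill-formed
/jow/ — violates constraint 2: syllable 1 coda /w/ has 1 consonant (> 0) → ill-formed
/fme/ — violates constraint 3: syllable 1 onset /fm/ has 2 consonants (> 1) → ill-formed
/ma/ — σ1 onset /m/, coda /∅/ ok → well-formed

/ma/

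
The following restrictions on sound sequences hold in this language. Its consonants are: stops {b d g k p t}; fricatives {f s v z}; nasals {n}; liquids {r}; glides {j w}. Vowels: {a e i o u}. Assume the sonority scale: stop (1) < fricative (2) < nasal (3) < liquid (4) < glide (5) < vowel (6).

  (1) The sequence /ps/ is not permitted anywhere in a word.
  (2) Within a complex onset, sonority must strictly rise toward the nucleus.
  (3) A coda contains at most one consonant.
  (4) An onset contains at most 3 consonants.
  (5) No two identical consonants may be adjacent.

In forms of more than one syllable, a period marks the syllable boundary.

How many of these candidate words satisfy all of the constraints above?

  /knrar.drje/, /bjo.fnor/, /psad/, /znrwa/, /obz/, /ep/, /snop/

/knrar.drje/ — σ1 onset /knr/ (1→3→4 rises), coda /r/ ok; σ2 onset /drj/ (1→4→5 rises), coda /∅/ ok → well-formed
/bjo.fnor/ — σ1 onset /bj/ (1→5 rises), coda /∅/ ok; σ2 onset /fn/ (2→3 rises), coda /r/ ok → well-formed
/psad/ — violates constraint 1: contains banned sequence /ps/ → ill-formed
/znrwa/ — violates constraint 4: syllable 1 onset /znrw/ has 4 consonants (> 3) → ill-formed
/obz/ — violates constraint 3: syllable 1 coda /bz/ has 2 consonants (> 1) → ill-formed
/ep/ — σ1 onset /∅/, coda /p/ ok → well-formed
/snop/ — σ1 onset /sn/ (2→3 rises), coda /p/ ok → well-formed
Well-formed: /knrar.drje/, /bjo.fnor/, /ep/, /snop/ → 4.

4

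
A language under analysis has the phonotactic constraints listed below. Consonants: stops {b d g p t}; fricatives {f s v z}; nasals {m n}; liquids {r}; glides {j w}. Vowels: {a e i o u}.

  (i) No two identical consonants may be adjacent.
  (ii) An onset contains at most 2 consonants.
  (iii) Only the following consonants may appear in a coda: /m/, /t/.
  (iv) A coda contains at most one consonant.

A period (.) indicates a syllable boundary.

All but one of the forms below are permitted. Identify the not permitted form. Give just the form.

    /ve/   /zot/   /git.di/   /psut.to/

/ve/ — σ1 onset /v/, coda /∅/ ok → permitted
/zot/ — σ1 onset /z/, coda /t/ ok → permitted
/git.di/ — σ1 onset /g/, coda /t/ ok; σ2 onset /d/, coda /∅/ ok → permitted
/psut.to/ — violates constraint (i): adjacent identical consonants /tt/ → not permitted

/psut.to/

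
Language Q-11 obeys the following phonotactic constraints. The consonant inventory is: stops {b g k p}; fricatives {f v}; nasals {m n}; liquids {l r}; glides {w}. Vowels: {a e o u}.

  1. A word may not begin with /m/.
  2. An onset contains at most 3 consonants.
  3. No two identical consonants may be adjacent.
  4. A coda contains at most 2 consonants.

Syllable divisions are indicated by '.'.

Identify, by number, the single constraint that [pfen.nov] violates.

[pfen.nov]: adjacent identical consonants /nn/.
This is a violation of constraint 3: "No two identical consonants may be adjacent."
The remaining constraints (1, 2, 4) are satisfied.

3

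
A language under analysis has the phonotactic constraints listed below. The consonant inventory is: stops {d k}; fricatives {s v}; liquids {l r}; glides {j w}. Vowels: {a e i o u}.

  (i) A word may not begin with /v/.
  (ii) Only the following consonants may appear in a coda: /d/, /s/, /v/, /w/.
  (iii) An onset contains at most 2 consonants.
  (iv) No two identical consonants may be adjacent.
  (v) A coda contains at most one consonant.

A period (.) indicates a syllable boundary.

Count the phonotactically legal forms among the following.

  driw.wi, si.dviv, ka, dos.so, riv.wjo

3

driw.wi — violates constraint (iv): adjacent identical consonants /ww/ → phonotactically illegal
si.dviv — σ1 onset /s/, coda /∅/ ok; σ2 onset /dv/ (2C), coda /v/ ok → phonotactically legal
ka — σ1 onset /k/, coda /∅/ ok → phonotactically legal
dos.so — violates constraint (iv): adjacent identical consonants /ss/ → phonotactically illegal
riv.wjo — σ1 onset /r/, coda /v/ ok; σ2 onset /wj/ (2C), coda /∅/ ok → phonotactically legal
Phonotactically legal: si.dviv, ka, riv.wjo → 3.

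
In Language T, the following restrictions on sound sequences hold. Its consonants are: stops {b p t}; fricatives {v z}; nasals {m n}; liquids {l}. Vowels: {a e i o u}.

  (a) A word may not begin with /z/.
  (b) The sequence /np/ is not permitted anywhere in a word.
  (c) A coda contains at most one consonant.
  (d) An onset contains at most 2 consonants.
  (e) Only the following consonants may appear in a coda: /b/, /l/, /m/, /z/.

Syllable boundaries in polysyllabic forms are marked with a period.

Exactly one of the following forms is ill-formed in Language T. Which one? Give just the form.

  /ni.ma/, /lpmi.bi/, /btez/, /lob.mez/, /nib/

/lpmi.bi/

/ni.ma/ — σ1 onset /n/, coda /∅/ ok; σ2 onset /m/, coda /∅/ ok → well-formed
/lpmi.bi/ — violates constraint (d): syllable 1 onset /lpm/ has 3 consonants (> 2) → ill-formed
/btez/ — σ1 onset /bt/ (2C), coda /z/ ok → well-formed
/lob.mez/ — σ1 onset /l/, coda /b/ ok; σ2 onset /m/, coda /z/ ok → well-formed
/nib/ — σ1 onset /n/, coda /b/ ok → well-formed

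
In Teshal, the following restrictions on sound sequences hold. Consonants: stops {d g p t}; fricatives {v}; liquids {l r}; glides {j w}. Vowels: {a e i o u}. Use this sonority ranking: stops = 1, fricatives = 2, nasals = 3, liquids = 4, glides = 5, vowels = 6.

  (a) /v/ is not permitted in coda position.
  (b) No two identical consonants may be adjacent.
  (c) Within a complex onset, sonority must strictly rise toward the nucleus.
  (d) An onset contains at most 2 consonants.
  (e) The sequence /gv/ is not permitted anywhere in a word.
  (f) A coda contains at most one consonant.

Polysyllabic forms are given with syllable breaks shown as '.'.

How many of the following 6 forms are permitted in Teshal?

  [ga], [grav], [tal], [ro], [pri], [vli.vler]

[ga] — σ1 onset /g/, coda /∅/ ok → permitted
[grav] — violates constraint (a): syllable 1 coda contains /v/ → not permitted
[tal] — σ1 onset /t/, coda /l/ ok → permitted
[ro] — σ1 onset /r/, coda /∅/ ok → permitted
[pri] — σ1 onset /pr/ (1→4 rises), coda /∅/ ok → permitted
[vli.vler] — σ1 onset /vl/ (2→4 rises), coda /∅/ ok; σ2 onset /vl/ (2→4 rises), coda /r/ ok → permitted
Permitted: [ga], [tal], [ro], [pri], [vli.vler] → 5.

5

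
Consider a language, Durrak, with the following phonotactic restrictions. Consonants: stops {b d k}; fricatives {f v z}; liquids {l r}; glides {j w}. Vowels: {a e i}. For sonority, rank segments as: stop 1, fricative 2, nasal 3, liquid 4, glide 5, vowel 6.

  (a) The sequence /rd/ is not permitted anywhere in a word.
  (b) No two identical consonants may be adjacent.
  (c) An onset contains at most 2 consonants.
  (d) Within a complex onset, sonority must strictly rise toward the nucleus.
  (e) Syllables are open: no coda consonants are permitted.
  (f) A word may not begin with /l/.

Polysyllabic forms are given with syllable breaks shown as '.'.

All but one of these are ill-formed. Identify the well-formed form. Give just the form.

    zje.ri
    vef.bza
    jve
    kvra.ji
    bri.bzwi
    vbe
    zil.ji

zje.ri — σ1 onset /zj/ (2→5 rises), coda /∅/ ok; σ2 onset /r/, coda /∅/ ok → well-formed
vef.bza — violates constraint (e): syllable 1 coda /f/ has 1 consonant (> 0) → ill-formed
jve — violates constraint (d): syllable 1 onset /jv/: /j/ (glide, 5) → /v/ (fricative, 2) does not rise → ill-formed
kvra.ji — violates constraint (c): syllable 1 onset /kvr/ has 3 consonants (> 2) → ill-formed
bri.bzwi — violates constraint (c): syllable 2 onset /bzw/ has 3 consonants (> 2) → ill-formed
vbe — violates constraint (d): syllable 1 onset /vb/: /v/ (fricative, 2) → /b/ (stop, 1) does not rise → ill-formed
zil.ji — violates constraint (e): syllable 1 coda /l/ has 1 consonant (> 0) → ill-formed

zje.ri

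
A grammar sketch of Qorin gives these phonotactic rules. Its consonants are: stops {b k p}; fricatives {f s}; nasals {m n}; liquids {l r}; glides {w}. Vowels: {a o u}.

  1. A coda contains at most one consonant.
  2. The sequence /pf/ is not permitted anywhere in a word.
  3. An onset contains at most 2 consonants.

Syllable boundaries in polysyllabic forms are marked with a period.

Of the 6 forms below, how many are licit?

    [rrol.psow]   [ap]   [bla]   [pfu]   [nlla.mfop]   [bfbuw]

[rrol.psow] — σ1 onset /rr/ (2C), coda /l/ ok; σ2 onset /ps/ (2C), coda /w/ ok → licit
[ap] — σ1 onset /∅/, coda /p/ ok → licit
[bla] — σ1 onset /bl/ (2C), coda /∅/ ok → licit
[pfu] — violates constraint 2: contains banned sequence /pf/ → illicit
[nlla.mfop] — violates constraint 3: syllable 1 onset /nll/ has 3 consonants (> 2) → illicit
[bfbuw] — violates constraint 3: syllable 1 onset /bfb/ has 3 consonants (> 2) → illicit
Licit: [rrol.psow], [ap], [bla] → 3.

3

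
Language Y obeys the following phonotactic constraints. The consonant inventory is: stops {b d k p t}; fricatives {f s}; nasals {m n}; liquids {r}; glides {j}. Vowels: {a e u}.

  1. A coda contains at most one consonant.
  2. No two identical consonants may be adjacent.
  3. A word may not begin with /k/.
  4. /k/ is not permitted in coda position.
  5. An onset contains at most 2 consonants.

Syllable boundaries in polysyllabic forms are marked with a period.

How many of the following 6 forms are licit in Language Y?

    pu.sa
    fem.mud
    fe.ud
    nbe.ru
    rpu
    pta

5

pu.sa — σ1 onset /p/, coda /∅/ ok; σ2 onset /s/, coda /∅/ ok → licit
fem.mud — violates constraint 2: adjacent identical consonants /mm/ → illicit
fe.ud — σ1 onset /f/, coda /∅/ ok; σ2 onset /∅/, coda /d/ ok → licit
nbe.ru — σ1 onset /nb/ (2C), coda /∅/ ok; σ2 onset /r/, coda /∅/ ok → licit
rpu — σ1 onset /rp/ (2C), coda /∅/ ok → licit
pta — σ1 onset /pt/ (2C), coda /∅/ ok → licit
Licit: pu.sa, fe.ud, nbe.ru, rpu, pta → 5.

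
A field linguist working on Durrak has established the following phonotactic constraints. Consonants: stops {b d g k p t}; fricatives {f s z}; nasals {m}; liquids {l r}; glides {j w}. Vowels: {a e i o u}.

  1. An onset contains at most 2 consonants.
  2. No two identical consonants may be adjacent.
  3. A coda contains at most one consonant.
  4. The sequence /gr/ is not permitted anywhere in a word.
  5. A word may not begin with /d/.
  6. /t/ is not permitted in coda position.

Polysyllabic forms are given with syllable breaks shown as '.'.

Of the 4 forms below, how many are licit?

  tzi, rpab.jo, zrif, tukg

tzi — σ1 onset /tz/ (2C), coda /∅/ ok → licit
rpab.jo — σ1 onset /rp/ (2C), coda /b/ ok; σ2 onset /j/, coda /∅/ ok → licit
zrif — σ1 onset /zr/ (2C), coda /f/ ok → licit
tukg — violates constraint 3: syllable 1 coda /kg/ has 2 consonants (> 1) → illicit
Licit: tzi, rpab.jo, zrif → 3.

3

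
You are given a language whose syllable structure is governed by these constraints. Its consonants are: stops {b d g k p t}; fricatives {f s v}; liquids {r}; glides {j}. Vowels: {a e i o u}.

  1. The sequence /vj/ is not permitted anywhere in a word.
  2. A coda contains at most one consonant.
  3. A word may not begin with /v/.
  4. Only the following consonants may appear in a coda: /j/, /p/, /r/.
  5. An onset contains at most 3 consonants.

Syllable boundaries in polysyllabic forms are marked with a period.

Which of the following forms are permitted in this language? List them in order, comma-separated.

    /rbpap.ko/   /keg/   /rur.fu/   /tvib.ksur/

/rbpap.ko/, /rur.fu/

/rbpap.ko/ — σ1 onset /rbp/ (3C), coda /p/ ok; σ2 onset /k/, coda /∅/ ok → permitted
/keg/ — violates constraint 4: syllable 1 coda contains /g/, which is not a licensed coda consonant → not permitted
/rur.fu/ — σ1 onset /r/, coda /r/ ok; σ2 onset /f/, coda /∅/ ok → permitted
/tvib.ksur/ — violates constraint 4: syllable 1 coda contains /b/, which is not a licensed coda consonant → not permitted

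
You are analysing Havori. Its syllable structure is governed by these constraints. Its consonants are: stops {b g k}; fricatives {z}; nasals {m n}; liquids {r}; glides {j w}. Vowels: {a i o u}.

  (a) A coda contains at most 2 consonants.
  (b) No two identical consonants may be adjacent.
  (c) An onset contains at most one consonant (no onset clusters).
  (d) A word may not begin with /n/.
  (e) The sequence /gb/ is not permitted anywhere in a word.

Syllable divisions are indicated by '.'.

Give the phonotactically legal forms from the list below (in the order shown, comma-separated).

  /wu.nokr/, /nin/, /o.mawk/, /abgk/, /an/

/wu.nokr/ — σ1 onset /w/, coda /∅/ ok; σ2 onset /n/, coda /kr/ (2C) ok → phonotactically legal
/nin/ — violates constraint (d): word begins with /n/ → phonotactically illegal
/o.mawk/ — σ1 onset /∅/, coda /∅/ ok; σ2 onset /m/, coda /wk/ (2C) ok → phonotactically legal
/abgk/ — violates constraint (a): syllable 1 coda /bgk/ has 3 consonants (> 2) → phonotactically illegal
/an/ — σ1 onset /∅/, coda /n/ ok → phonotactically legal

/wu.nokr/, /o.mawk/, /an/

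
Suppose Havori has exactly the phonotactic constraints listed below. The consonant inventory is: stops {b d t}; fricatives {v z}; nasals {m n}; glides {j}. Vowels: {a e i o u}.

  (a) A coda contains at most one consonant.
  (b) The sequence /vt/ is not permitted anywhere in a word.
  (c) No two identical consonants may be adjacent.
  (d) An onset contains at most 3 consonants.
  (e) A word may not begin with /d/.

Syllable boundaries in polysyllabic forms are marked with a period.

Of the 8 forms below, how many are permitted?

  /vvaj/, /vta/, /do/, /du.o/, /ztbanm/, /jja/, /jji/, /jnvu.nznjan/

0

/vvaj/ — violates constraint (c): adjacent identical consonants /vv/ → not permitted
/vta/ — violates constraint (b): contains banned sequence /vt/ → not permitted
/do/ — violates constraint (e): word begins with /d/ → not permitted
/du.o/ — violates constraint (e): word begins with /d/ → not permitted
/ztbanm/ — violates constraint (a): syllable 1 coda /nm/ has 2 consonants (> 1) → not permitted
/jja/ — violates constraint (c): adjacent identical consonants /jj/ → not permitted
/jji/ — violates constraint (c): adjacent identical consonants /jj/ → not permitted
/jnvu.nznjan/ — violates constraint (d): syllable 2 onset /nznj/ has 4 consonants (> 3) → not permitted
No form is permitted → 0.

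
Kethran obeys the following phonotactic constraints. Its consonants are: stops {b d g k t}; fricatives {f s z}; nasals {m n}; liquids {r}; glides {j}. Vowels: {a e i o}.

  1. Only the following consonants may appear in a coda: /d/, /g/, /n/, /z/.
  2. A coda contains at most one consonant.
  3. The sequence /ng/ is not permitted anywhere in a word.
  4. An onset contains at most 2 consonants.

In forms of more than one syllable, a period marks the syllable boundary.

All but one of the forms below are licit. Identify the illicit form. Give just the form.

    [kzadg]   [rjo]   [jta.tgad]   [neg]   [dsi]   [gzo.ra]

[kzadg]

[kzadg] — violates constraint 2: syllable 1 coda /dg/ has 2 consonants (> 1) → illicit
[rjo] — σ1 onset /rj/ (2C), coda /∅/ ok → licit
[jta.tgad] — σ1 onset /jt/ (2C), coda /∅/ ok; σ2 onset /tg/ (2C), coda /d/ ok → licit
[neg] — σ1 onset /n/, coda /g/ ok → licit
[dsi] — σ1 onset /ds/ (2C), coda /∅/ ok → licit
[gzo.ra] — σ1 onset /gz/ (2C), coda /∅/ ok; σ2 onset /r/, coda /∅/ ok → licit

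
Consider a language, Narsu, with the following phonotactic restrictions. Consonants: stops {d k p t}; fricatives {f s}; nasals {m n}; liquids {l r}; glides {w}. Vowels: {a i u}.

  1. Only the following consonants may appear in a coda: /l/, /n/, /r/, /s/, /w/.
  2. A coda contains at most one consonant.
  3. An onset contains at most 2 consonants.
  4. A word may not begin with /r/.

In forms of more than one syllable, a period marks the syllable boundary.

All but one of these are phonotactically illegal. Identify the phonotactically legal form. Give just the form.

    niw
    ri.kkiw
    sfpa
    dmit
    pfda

niw

niw — σ1 onset /n/, coda /w/ ok → phonotactically legal
ri.kkiw — violates constraint 4: word begins with /r/ → phonotactically illegal
sfpa — violates constraint 3: syllable 1 onset /sfp/ has 3 consonants (> 2) → phonotactically illegal
dmit — violates constraint 1: syllable 1 coda contains /t/, which is not a licensed coda consonant → phonotactically illegal
pfda — violates constraint 3: syllable 1 onset /pfd/ has 3 consonants (> 2) → phonotactically illegal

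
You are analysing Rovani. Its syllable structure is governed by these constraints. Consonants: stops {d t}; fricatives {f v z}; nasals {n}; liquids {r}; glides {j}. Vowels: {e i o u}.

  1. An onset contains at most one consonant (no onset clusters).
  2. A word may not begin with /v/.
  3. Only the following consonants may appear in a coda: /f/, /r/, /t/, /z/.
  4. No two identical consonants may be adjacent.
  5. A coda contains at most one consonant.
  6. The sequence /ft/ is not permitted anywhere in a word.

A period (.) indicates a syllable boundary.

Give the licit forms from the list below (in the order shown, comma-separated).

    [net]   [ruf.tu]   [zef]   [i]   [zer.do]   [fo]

[net], [zef], [i], [zer.do], [fo]

[net] — σ1 onset /n/, coda /t/ ok → licit
[ruf.tu] — violates constraint 6: contains banned sequence /ft/ → illicit
[zef] — σ1 onset /z/, coda /f/ ok → licit
[i] — σ1 onset /∅/, coda /∅/ ok → licit
[zer.do] — σ1 onset /z/, coda /r/ ok; σ2 onset /d/, coda /∅/ ok → licit
[fo] — σ1 onset /f/, coda /∅/ ok → licit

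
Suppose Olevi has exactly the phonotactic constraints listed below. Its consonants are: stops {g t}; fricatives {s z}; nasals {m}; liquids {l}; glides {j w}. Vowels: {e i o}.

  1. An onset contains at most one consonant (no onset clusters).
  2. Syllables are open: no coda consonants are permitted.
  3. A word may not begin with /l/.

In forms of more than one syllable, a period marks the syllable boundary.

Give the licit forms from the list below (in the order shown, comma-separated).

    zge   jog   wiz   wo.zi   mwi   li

zge — violates constraint 1: syllable 1 onset /zg/ has 2 consonants (> 1) → illicit
jog — violates constraint 2: syllable 1 coda /g/ has 1 consonant (> 0) → illicit
wiz — violates constraint 2: syllable 1 coda /z/ has 1 consonant (> 0) → illicit
wo.zi — σ1 onset /w/, coda /∅/ ok; σ2 onset /z/, coda /∅/ ok → licit
mwi — violates constraint 1: syllable 1 onset /mw/ has 2 consonants (> 1) → illicit
li — violates constraint 3: word begins with /l/ → illicit

wo.zi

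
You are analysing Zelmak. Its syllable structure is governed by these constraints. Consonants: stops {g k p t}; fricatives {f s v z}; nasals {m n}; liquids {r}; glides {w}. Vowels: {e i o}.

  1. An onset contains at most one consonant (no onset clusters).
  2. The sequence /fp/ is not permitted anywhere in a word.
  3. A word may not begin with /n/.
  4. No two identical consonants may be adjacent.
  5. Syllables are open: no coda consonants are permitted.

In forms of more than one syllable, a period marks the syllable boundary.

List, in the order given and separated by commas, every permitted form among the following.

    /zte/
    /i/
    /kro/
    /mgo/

/zte/ — violates constraint 1: syllable 1 onset /zt/ has 2 consonants (> 1) → not permitted
/i/ — σ1 onset /∅/, coda /∅/ ok → permitted
/kro/ — violates constraint 1: syllable 1 onset /kr/ has 2 consonants (> 1) → not permitted
/mgo/ — violates constraint 1: syllable 1 onset /mg/ has 2 consonants (> 1) → not permitted

/i/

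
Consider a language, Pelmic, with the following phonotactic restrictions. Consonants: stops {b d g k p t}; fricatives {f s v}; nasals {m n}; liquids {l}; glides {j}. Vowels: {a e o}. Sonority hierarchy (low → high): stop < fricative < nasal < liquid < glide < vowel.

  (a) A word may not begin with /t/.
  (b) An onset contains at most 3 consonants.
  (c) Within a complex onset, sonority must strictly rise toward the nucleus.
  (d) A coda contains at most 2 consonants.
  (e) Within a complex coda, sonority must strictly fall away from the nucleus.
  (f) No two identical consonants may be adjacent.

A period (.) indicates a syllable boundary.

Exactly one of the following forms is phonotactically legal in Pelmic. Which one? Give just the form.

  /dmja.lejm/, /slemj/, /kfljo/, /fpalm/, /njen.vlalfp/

/dmja.lejm/ — σ1 onset /dmj/ (1→3→5 rises), coda /∅/ ok; σ2 onset /l/, coda /jm/ (5→3 falls) ok → phonotactically legal
/slemj/ — violates constraint (e): syllable 1 coda /mj/: /m/ (nasal, 3) → /j/ (glide, 5) does not fall → phonotactically illegal
/kfljo/ — violates constraint (b): syllable 1 onset /kflj/ has 4 consonants (> 3) → phonotactically illegal
/fpalm/ — violates constraint (c): syllable 1 onset /fp/: /f/ (fricative, 2) → /p/ (stop, 1) does not rise → phonotactically illegal
/njen.vlalfp/ — violates constraint (d): syllable 2 coda /lfp/ has 3 consonants (> 2) → phonotactically illegal

/dmja.lejm/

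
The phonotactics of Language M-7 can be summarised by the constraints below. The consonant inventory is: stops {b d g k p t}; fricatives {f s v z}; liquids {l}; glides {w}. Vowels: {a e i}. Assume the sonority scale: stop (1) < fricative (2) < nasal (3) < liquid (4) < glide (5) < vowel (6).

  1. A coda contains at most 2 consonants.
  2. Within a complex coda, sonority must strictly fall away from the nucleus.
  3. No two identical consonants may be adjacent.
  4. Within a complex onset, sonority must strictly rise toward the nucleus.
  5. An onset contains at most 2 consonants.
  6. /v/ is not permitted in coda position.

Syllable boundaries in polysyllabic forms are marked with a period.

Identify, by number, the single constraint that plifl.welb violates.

plifl.welb: syllable 1 coda /fl/: /f/ (fricative, 2) → /l/ (liquid, 4) does not fall.
This is a violation of constraint 2: "Within a complex coda, sonority must strictly fall away from the nucleus."
The remaining constraints (1, 3, 4, 5, 6) are satisfied.

2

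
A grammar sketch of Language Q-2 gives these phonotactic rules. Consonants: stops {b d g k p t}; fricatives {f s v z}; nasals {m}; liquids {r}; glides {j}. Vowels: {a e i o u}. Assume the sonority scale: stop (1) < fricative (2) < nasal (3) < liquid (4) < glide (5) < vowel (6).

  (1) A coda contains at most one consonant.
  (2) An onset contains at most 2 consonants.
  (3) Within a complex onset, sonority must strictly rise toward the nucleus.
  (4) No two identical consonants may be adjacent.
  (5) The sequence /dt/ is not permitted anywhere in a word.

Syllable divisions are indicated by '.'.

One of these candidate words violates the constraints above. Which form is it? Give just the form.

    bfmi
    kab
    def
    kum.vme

bfmi — violates constraint 2: syllable 1 onset /bfm/ has 3 consonants (> 2) → ill-formed
kab — σ1 onset /k/, coda /b/ ok → well-formed
def — σ1 onset /d/, coda /f/ ok → well-formed
kum.vme — σ1 onset /k/, coda /m/ ok; σ2 onset /vm/ (2→3 rises), coda /∅/ ok → well-formed

bfmi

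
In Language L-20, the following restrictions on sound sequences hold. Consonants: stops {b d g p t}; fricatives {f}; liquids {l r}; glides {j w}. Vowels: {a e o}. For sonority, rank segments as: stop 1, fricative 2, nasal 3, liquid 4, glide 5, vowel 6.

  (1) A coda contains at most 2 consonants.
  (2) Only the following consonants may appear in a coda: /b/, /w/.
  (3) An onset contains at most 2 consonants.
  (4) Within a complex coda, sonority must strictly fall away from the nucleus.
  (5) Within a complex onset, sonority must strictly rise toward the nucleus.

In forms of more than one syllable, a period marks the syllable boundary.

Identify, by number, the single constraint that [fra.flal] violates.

[fra.flal]: syllable 2 coda contains /l/, which is not a licensed coda consonant.
This is a violation of constraint 2: "Only the following consonants may appear in a coda: /b/, /w/."
The remaining constraints (1, 3, 4, 5) are satisfied.

2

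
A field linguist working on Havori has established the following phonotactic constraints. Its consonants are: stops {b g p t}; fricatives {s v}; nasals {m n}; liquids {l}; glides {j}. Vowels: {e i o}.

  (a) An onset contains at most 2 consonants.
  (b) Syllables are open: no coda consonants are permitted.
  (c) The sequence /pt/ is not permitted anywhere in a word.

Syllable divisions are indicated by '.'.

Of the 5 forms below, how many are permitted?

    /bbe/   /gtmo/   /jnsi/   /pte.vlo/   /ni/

2

/bbe/ — σ1 onset /bb/ (2C), coda /∅/ ok → permitted
/gtmo/ — violates constraint (a): syllable 1 onset /gtm/ has 3 consonants (> 2) → not permitted
/jnsi/ — violates constraint (a): syllable 1 onset /jns/ has 3 consonants (> 2) → not permitted
/pte.vlo/ — violates constraint (c): contains banned sequence /pt/ → not permitted
/ni/ — σ1 onset /n/, coda /∅/ ok → permitted
Permitted: /bbe/, /ni/ → 2.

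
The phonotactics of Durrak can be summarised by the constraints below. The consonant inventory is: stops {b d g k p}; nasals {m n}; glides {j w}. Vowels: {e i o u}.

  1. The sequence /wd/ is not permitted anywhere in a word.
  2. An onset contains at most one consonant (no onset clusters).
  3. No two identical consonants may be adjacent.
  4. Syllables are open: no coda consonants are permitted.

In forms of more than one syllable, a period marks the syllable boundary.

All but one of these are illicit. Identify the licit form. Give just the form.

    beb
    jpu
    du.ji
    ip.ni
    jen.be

du.ji

beb — violates constraint 4: syllable 1 coda /b/ has 1 consonant (> 0) → illicit
jpu — violates constraint 2: syllable 1 onset /jp/ has 2 consonants (> 1) → illicit
du.ji — σ1 onset /d/, coda /∅/ ok; σ2 onset /j/, coda /∅/ ok → licit
ip.ni — violates constraint 4: syllable 1 coda /p/ has 1 consonant (> 0) → illicit
jen.be — violates constraint 4: syllable 1 coda /n/ has 1 consonant (> 0) → illicit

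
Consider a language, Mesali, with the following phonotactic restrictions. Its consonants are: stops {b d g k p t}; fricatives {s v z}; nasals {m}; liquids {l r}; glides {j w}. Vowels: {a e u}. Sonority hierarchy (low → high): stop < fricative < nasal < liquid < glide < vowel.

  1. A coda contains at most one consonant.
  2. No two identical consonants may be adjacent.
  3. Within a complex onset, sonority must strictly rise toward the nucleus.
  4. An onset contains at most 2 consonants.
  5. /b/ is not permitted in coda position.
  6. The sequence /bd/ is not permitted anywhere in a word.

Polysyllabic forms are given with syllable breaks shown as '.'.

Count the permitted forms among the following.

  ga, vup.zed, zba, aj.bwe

3

ga — σ1 onset /g/, coda /∅/ ok → permitted
vup.zed — σ1 onset /v/, coda /p/ ok; σ2 onset /z/, coda /d/ ok → permitted
zba — violates constraint 3: syllable 1 onset /zb/: /z/ (fricative, 2) → /b/ (stop, 1) does not rise → not permitted
aj.bwe — σ1 onset /∅/, coda /j/ ok; σ2 onset /bw/ (1→5 rises), coda /∅/ ok → permitted
Permitted: ga, vup.zed, aj.bwe → 3.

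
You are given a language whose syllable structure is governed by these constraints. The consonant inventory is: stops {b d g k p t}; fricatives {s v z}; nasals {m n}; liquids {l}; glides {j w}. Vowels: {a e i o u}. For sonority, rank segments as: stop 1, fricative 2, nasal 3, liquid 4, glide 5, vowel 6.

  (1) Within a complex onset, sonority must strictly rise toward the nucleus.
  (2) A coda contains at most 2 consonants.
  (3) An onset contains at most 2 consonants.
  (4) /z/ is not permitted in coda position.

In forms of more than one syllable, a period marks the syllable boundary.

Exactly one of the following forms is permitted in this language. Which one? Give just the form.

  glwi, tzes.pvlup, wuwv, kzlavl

wuwv

glwi — violates constraint 3: syllable 1 onset /glw/ has 3 consonants (> 2) → not permitted
tzes.pvlup — violates constraint 3: syllable 2 onset /pvl/ has 3 consonants (> 2) → not permitted
wuwv — σ1 onset /w/, coda /wv/ (2C) ok → permitted
kzlavl — violates constraint 3: syllable 1 onset /kzl/ has 3 consonants (> 2) → not permitted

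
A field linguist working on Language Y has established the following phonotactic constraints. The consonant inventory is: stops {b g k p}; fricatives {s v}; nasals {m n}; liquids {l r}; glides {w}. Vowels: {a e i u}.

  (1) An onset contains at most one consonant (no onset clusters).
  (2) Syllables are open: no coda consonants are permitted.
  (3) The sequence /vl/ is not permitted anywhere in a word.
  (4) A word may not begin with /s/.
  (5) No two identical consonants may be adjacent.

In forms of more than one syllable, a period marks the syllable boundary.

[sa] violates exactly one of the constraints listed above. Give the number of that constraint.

4

[sa]: word begins with /s/.
This is a violation of constraint 4: "A word may not begin with /s/."
The remaining constraints (1, 2, 3, 5) are satisfied.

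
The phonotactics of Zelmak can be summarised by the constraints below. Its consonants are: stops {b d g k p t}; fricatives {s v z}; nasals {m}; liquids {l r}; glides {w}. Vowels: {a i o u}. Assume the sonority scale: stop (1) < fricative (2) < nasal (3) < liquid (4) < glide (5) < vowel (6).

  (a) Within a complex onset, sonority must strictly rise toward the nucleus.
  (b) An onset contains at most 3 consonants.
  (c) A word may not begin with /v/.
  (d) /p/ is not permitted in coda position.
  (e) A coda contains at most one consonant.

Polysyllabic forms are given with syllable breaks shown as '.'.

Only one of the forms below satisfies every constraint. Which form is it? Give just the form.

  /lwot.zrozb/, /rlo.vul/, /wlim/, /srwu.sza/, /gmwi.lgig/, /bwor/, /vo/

/bwor/

/lwot.zrozb/ — violates constraint (e): syllable 2 coda /zb/ has 2 consonants (> 1) → ill-formed
/rlo.vul/ — violates constraint (a): syllable 1 onset /rl/: /r/ (liquid, 4) → /l/ (liquid, 4) does not rise → ill-formed
/wlim/ — violates constraint (a): syllable 1 onset /wl/: /w/ (glide, 5) → /l/ (liquid, 4) does not rise → ill-formed
/srwu.sza/ — violates constraint (a): syllable 2 onset /sz/: /s/ (fricative, 2) → /z/ (fricative, 2) does not rise → ill-formed
/gmwi.lgig/ — violates constraint (a): syllable 2 onset /lg/: /l/ (liquid, 4) → /g/ (stop, 1) does not rise → ill-formed
/bwor/ — σ1 onset /bw/ (1→5 rises), coda /r/ ok → well-formed
/vo/ — violates constraint (c): word begins with /v/ → ill-formed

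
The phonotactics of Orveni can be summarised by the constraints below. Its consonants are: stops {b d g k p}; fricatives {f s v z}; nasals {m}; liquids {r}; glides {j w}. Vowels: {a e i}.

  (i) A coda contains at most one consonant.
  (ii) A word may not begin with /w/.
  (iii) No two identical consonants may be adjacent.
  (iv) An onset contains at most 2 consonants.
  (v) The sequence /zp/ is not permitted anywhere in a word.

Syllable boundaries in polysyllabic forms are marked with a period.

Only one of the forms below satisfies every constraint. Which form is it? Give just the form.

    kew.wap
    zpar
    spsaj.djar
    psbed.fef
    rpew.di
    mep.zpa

kew.wap — violates constraint (iii): adjacent identical consonants /ww/ → ill-formed
zpar — violates constraint (v): contains banned sequence /zp/ → ill-formed
spsaj.djar — violates constraint (iv): syllable 1 onset /sps/ has 3 consonants (> 2) → ill-formed
psbed.fef — violates constraint (iv): syllable 1 onset /psb/ has 3 consonants (> 2) → ill-formed
rpew.di — σ1 onset /rp/ (2C), coda /w/ ok; σ2 onset /d/, coda /∅/ ok → well-formed
mep.zpa — violates constraint (v): contains banned sequence /zp/ → ill-formed

rpew.di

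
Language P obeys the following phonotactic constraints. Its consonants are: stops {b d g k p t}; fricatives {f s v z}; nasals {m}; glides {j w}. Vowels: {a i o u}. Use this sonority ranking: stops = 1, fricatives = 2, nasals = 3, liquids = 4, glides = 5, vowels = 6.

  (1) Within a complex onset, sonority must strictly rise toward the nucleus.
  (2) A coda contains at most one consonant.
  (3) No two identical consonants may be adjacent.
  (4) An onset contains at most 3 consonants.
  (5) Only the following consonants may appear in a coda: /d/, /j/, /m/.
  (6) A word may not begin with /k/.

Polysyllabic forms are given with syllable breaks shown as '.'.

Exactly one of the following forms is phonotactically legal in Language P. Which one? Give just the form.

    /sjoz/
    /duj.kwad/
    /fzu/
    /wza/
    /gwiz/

/sjoz/ — violates constraint 5: syllable 1 coda contains /z/, which is not a licensed coda consonant → phonotactically illegal
/duj.kwad/ — σ1 onset /d/, coda /j/ ok; σ2 onset /kw/ (1→5 rises), coda /d/ ok → phonotactically legal
/fzu/ — violates constraint 1: syllable 1 onset /fz/: /f/ (fricative, 2) → /z/ (fricative, 2) does not rise → phonotactically illegal
/wza/ — violates constraint 1: syllable 1 onset /wz/: /w/ (glide, 5) → /z/ (fricative, 2) does not rise → phonotactically illegal
/gwiz/ — violates constraint 5: syllable 1 coda contains /z/, which is not a licensed coda consonant → phonotactically illegal

/duj.kwad/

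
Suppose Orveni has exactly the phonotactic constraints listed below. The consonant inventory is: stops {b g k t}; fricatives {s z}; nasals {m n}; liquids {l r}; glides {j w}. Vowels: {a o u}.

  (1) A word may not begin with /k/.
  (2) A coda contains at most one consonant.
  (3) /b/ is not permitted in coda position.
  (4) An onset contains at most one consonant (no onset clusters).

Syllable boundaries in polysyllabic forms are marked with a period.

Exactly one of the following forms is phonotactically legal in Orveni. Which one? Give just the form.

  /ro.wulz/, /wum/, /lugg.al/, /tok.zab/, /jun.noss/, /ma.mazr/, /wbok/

/wum/

/ro.wulz/ — violates constraint 2: syllable 2 coda /lz/ has 2 consonants (> 1) → phonotactically illegal
/wum/ — σ1 onset /w/, coda /m/ ok → phonotactically legal
/lugg.al/ — violates constraint 2: syllable 1 coda /gg/ has 2 consonants (> 1) → phonotactically illegal
/tok.zab/ — violates constraint 3: syllable 2 coda contains /b/ → phonotactically illegal
/jun.noss/ — violates constraint 2: syllable 2 coda /ss/ has 2 consonants (> 1) → phonotactically illegal
/ma.mazr/ — violates constraint 2: syllable 2 coda /zr/ has 2 consonants (> 1) → phonotactically illegal
/wbok/ — violates constraint 4: syllable 1 onset /wb/ has 2 consonants (> 1) → phonotactically illegal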